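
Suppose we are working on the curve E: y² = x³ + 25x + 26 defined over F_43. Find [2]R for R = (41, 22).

(40, 15)

tangent at (41, 22): λ = (3·41² + 25)/(2·22) ≡ 37/1. 1⁻¹ ≡ 1 (mod 43), so λ ≡ 37·1 ≡ 37.
  x = λ² - 41 - 41 = 1369 - 82 ≡ 40; y = λ·(41 - 40) - 22 ≡ 15. → (40, 15)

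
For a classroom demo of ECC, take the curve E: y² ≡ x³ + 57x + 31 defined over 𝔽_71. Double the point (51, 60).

tangent at (51, 60): λ = (3·51² + 57)/(2·60) ≡ 50/49. 49⁻¹ ≡ 29 (mod 71), so λ ≡ 50·29 ≡ 30.
  x = λ² - 51 - 51 = 900 - 102 ≡ 17; y = λ·(51 - 17) - 60 ≡ 37. → (17, 37)

(17, 37)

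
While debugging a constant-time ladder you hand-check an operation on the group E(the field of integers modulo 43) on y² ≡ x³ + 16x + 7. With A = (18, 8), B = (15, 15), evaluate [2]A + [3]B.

First 2A:
Repeated addition: build up to 2A.
2A: tangent at (18, 8): λ = (3·18² + 16)/(2·8) ≡ 42/16. 16⁻¹ ≡ 35 (mod 43), so λ ≡ 42·35 ≡ 8.
  x = λ² - 18 - 18 = 64 - 36 ≡ 28; y = λ·(18 - 28) - 8 ≡ 41. → (28, 41)
2A = (28, 41).
Next 3B:
Repeated addition: build up to 3B.
2B: tangent at (15, 15): λ = (3·15² + 16)/(2·15) ≡ 3/30. 30⁻¹ ≡ 33 (mod 43) since 30·33 = 990 ≡ 1, so λ ≡ 3·33 ≡ 13.
  x = λ² - 15 - 15 = 169 - 30 ≡ 10; y = λ·(15 - 10) - 15 ≡ 7. → (10, 7)
3B: (10, 7) + (15, 15). λ = (15 - 7)/(15 - 10) ≡ 8/5 mod 43. 5⁻¹ ≡ 26 (mod 43), so λ ≡ 36.
  x = λ² - 10 - 15 = 1296 - 25 ≡ 24; y = λ·(10 - 24) - 7 ≡ 5. → (24, 5)
3B = (24, 5).
Finally 2A + 3B:
(28, 41) + (24, 5). λ = (5 - 41)/(24 - 28) ≡ 7/39 mod 43. 39⁻¹ ≡ 32 (mod 43) since 39·32 = 1248 ≡ 1, so λ ≡ 9.
  x = λ² - 28 - 24 = 81 - 52 ≡ 29; y = λ·(28 - 29) - 41 ≡ 36. → (29, 36)

(29, 36)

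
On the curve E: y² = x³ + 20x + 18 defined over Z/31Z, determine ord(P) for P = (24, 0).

2P: (24, 0) + (24, 0): same x and y₁ ≡ -y₂, so the sum is the point at infinity.
2P = the point at infinity, so the order is 2.

2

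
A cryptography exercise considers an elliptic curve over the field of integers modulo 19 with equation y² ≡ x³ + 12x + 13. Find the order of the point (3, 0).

2P: (3, 0) + (3, 0): same x and y₁ ≡ -y₂, so the sum is O.
2P = O, so the order is 2.

2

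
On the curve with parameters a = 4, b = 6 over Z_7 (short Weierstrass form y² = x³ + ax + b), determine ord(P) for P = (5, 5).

2P: tangent at (5, 5): λ = (3·5² + 4)/(2·5) ≡ 2/3. 3⁻¹ ≡ 5 (mod 7) since 3·5 = 15 ≡ 1, so λ ≡ 2·5 ≡ 3.
  x = λ² - 5 - 5 = 9 - 10 ≡ 6; y = λ·(5 - 6) - 5 ≡ 6. → (6, 6)
3P: (6, 6) + (5, 5). λ = (5 - 6)/(5 - 6) ≡ 6/6 mod 7. 6⁻¹ ≡ 6 (mod 7) since 6·6 = 36 ≡ 1, so λ ≡ 1.
  x = λ² - 6 - 5 = 1 - 11 ≡ 4; y = λ·(6 - 4) - 6 ≡ 3. → (4, 3)
4P: (4, 3) + (5, 5). λ = (5 - 3)/(5 - 4) ≡ 2/1 mod 7. 1⁻¹ ≡ 1 (mod 7), so λ ≡ 2.
  x = λ² - 4 - 5 = 4 - 9 ≡ 2; y = λ·(4 - 2) - 3 ≡ 1. → (2, 1)
5P: (2, 1) + (5, 5). λ = (5 - 1)/(5 - 2) ≡ 4/3 mod 7. 3⁻¹ ≡ 5 (mod 7) since 3·5 = 15 ≡ 1, so λ ≡ 6.
  x = λ² - 2 - 5 = 36 - 7 ≡ 1; y = λ·(2 - 1) - 1 ≡ 5. → (1, 5)
6P: (1, 5) + (5, 5). λ = (5 - 5)/(5 - 1) ≡ 0/4 mod 7. 4⁻¹ ≡ 2 (mod 7), so λ ≡ 0.
  x = λ² - 1 - 5 = 0 - 6 ≡ 1; y = λ·(1 - 1) - 5 ≡ 2. → (1, 2)
7P: (1, 2) + (5, 5). λ = (5 - 2)/(5 - 1) ≡ 3/4 mod 7. 4⁻¹ ≡ 2 (mod 7) since 4·2 = 8 ≡ 1, so λ ≡ 6.
  x = λ² - 1 - 5 = 36 - 6 ≡ 2; y = λ·(1 - 2) - 2 ≡ 6. → (2, 6)
8P: (2, 6) + (5, 5). λ = (5 - 6)/(5 - 2) ≡ 6/3 mod 7. 3⁻¹ ≡ 5 (mod 7), so λ ≡ 2.
  x = λ² - 2 - 5 = 4 - 7 ≡ 4; y = λ·(2 - 4) - 6 ≡ 4. → (4, 4)
9P: (4, 4) + (5, 5). λ = (5 - 4)/(5 - 4) ≡ 1/1 mod 7. 1⁻¹ ≡ 1 (mod 7), so λ ≡ 1.
  x = λ² - 4 - 5 = 1 - 9 ≡ 6; y = λ·(4 - 6) - 4 ≡ 1. → (6, 1)
10P: (6, 1) + (5, 5). λ = (5 - 1)/(5 - 6) ≡ 4/6 mod 7. 6⁻¹ ≡ 6 (mod 7) since 6·6 = 36 ≡ 1, so λ ≡ 3.
  x = λ² - 6 - 5 = 9 - 11 ≡ 5; y = λ·(6 - 5) - 1 ≡ 2. → (5, 2)
11P: (5, 2) + (5, 5): same x and y₁ ≡ -y₂, so the sum is O.
11P = O, so the order is 11.

11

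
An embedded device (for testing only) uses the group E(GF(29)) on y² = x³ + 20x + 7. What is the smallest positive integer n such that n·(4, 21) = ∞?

11

2P: tangent at (4, 21): λ = (3·4² + 20)/(2·21) ≡ 10/13. 13⁻¹ ≡ 9 (mod 29), so λ ≡ 10·9 ≡ 3.
  x = λ² - 4 - 4 = 9 - 8 ≡ 1; y = λ·(4 - 1) - 21 ≡ 17. → (1, 17)
3P: (1, 17) + (4, 21). λ = (21 - 17)/(4 - 1) ≡ 4/3 mod 29. 3⁻¹ ≡ 10 (mod 29) since 3·10 = 30 ≡ 1, so λ ≡ 11.
  x = λ² - 1 - 4 = 121 - 5 ≡ 0; y = λ·(1 - 0) - 17 ≡ 23. → (0, 23)
4P: (0, 23) + (4, 21). λ = (21 - 23)/(4 - 0) ≡ 27/4 mod 29. 4⁻¹ ≡ 22 (mod 29) since 4·22 = 88 ≡ 1, so λ ≡ 14.
  x = λ² - 0 - 4 = 196 - 4 ≡ 18; y = λ·(0 - 18) - 23 ≡ 15. → (18, 15)
5P: (18, 15) + (4, 21). λ = (21 - 15)/(4 - 18) ≡ 6/15 mod 29. 15⁻¹ ≡ 2 (mod 29) since 15·2 = 30 ≡ 1, so λ ≡ 12.
  x = λ² - 18 - 4 = 144 - 22 ≡ 6; y = λ·(18 - 6) - 15 ≡ 13. → (6, 13)
6P: (6, 13) + (4, 21). λ = (21 - 13)/(4 - 6) ≡ 8/27 mod 29. 27⁻¹ ≡ 14 (mod 29) since 27·14 = 378 ≡ 1, so λ ≡ 25.
  x = λ² - 6 - 4 = 625 - 10 ≡ 6; y = λ·(6 - 6) - 13 ≡ 16. → (6, 16)
7P: (6, 16) + (4, 21). λ = (21 - 16)/(4 - 6) ≡ 5/27 mod 29. 27⁻¹ ≡ 14 (mod 29) since 27·14 = 378 ≡ 1, so λ ≡ 12.
  x = λ² - 6 - 4 = 144 - 10 ≡ 18; y = λ·(6 - 18) - 16 ≡ 14. → (18, 14)
8P: (18, 14) + (4, 21). λ = (21 - 14)/(4 - 18) ≡ 7/15 mod 29. 15⁻¹ ≡ 2 (mod 29), so λ ≡ 14.
  x = λ² - 18 - 4 = 196 - 22 ≡ 0; y = λ·(18 - 0) - 14 ≡ 6. → (0, 6)
9P: (0, 6) + (4, 21). λ = (21 - 6)/(4 - 0) ≡ 15/4 mod 29. 4⁻¹ ≡ 22 (mod 29), so λ ≡ 11.
  x = λ² - 0 - 4 = 121 - 4 ≡ 1; y = λ·(0 - 1) - 6 ≡ 12. → (1, 12)
10P: (1, 12) + (4, 21). λ = (21 - 12)/(4 - 1) ≡ 9/3 mod 29. 3⁻¹ ≡ 10 (mod 29), so λ ≡ 3.
  x = λ² - 1 - 4 = 9 - 5 ≡ 4; y = λ·(1 - 4) - 12 ≡ 8. → (4, 8)
11P: (4, 8) + (4, 21): same x and y₁ ≡ -y₂, so the sum is ∞.
11P = ∞, so the order is 11.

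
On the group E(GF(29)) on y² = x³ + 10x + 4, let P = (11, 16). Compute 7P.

Double-and-add on 7 = (111)₂. Start with P = (11, 16) for the leading 1-bit.
double: tangent at (11, 16): λ = (3·11² + 10)/(2·16) ≡ 25/3. 3⁻¹ ≡ 10 (mod 29), so λ ≡ 25·10 ≡ 18.
  x = λ² - 11 - 11 = 324 - 22 ≡ 12; y = λ·(11 - 12) - 16 ≡ 24. → (12, 24)
add P: (12, 24) + (11, 16). λ = (16 - 24)/(11 - 12) ≡ 21/28 mod 29. 28⁻¹ ≡ 28 (mod 29) since 28·28 = 784 ≡ 1, so λ ≡ 8.
  x = λ² - 12 - 11 = 64 - 23 ≡ 12; y = λ·(12 - 12) - 24 ≡ 5. → (12, 5)
double: tangent at (12, 5): λ = (3·12² + 10)/(2·5) ≡ 7/10. 10⁻¹ ≡ 3 (mod 29) since 10·3 = 30 ≡ 1, so λ ≡ 7·3 ≡ 21.
  x = λ² - 12 - 12 = 441 - 24 ≡ 11; y = λ·(12 - 11) - 5 ≡ 16. → (11, 16)
add P: tangent at (11, 16): λ = (3·11² + 10)/(2·16) ≡ 25/3. 3⁻¹ ≡ 10 (mod 29), so λ ≡ 25·10 ≡ 18.
  x = λ² - 11 - 11 = 324 - 22 ≡ 12; y = λ·(11 - 12) - 16 ≡ 24. → (12, 24)

(12, 24)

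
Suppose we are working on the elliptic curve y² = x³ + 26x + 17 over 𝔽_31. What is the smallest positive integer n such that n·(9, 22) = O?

12

2P: tangent at (9, 22): λ = (3·9² + 26)/(2·22) ≡ 21/13. 13⁻¹ ≡ 12 (mod 31) since 13·12 = 156 ≡ 1, so λ ≡ 21·12 ≡ 4.
  x = λ² - 9 - 9 = 16 - 18 ≡ 29; y = λ·(9 - 29) - 22 ≡ 22. → (29, 22)
3P: (29, 22) + (9, 22). λ = (22 - 22)/(9 - 29) ≡ 0/11 mod 31. 11⁻¹ ≡ 17 (mod 31) since 11·17 = 187 ≡ 1, so λ ≡ 0.
  x = λ² - 29 - 9 = 0 - 38 ≡ 24; y = λ·(29 - 24) - 22 ≡ 9. → (24, 9)
4P: (24, 9) + (9, 22). λ = (22 - 9)/(9 - 24) ≡ 13/16 mod 31. 16⁻¹ ≡ 2 (mod 31) since 16·2 = 32 ≡ 1, so λ ≡ 26.
  x = λ² - 24 - 9 = 676 - 33 ≡ 23; y = λ·(24 - 23) - 9 ≡ 17. → (23, 17)
5P: (23, 17) + (9, 22). λ = (22 - 17)/(9 - 23) ≡ 5/17 mod 31. 17⁻¹ ≡ 11 (mod 31) since 17·11 = 187 ≡ 1, so λ ≡ 24.
  x = λ² - 23 - 9 = 576 - 32 ≡ 17; y = λ·(23 - 17) - 17 ≡ 3. → (17, 3)
6P: (17, 3) + (9, 22). λ = (22 - 3)/(9 - 17) ≡ 19/23 mod 31. 23⁻¹ ≡ 27 (mod 31), so λ ≡ 17.
  x = λ² - 17 - 9 = 289 - 26 ≡ 15; y = λ·(17 - 15) - 3 ≡ 0. → (15, 0)
7P: (15, 0) + (9, 22). λ = (22 - 0)/(9 - 15) ≡ 22/25 mod 31. 25⁻¹ ≡ 5 (mod 31), so λ ≡ 17.
  x = λ² - 15 - 9 = 289 - 24 ≡ 17; y = λ·(15 - 17) - 0 ≡ 28. → (17, 28)
8P: (17, 28) + (9, 22). λ = (22 - 28)/(9 - 17) ≡ 25/23 mod 31. 23⁻¹ ≡ 27 (mod 31), so λ ≡ 24.
  x = λ² - 17 - 9 = 576 - 26 ≡ 23; y = λ·(17 - 23) - 28 ≡ 14. → (23, 14)
9P: (23, 14) + (9, 22). λ = (22 - 14)/(9 - 23) ≡ 8/17 mod 31. 17⁻¹ ≡ 11 (mod 31), so λ ≡ 26.
  x = λ² - 23 - 9 = 676 - 32 ≡ 24; y = λ·(23 - 24) - 14 ≡ 22. → (24, 22)
10P: (24, 22) + (9, 22). λ = (22 - 22)/(9 - 24) ≡ 0/16 mod 31. 16⁻¹ ≡ 2 (mod 31) since 16·2 = 32 ≡ 1, so λ ≡ 0.
  x = λ² - 24 - 9 = 0 - 33 ≡ 29; y = λ·(24 - 29) - 22 ≡ 9. → (29, 9)
11P: (29, 9) + (9, 22). λ = (22 - 9)/(9 - 29) ≡ 13/11 mod 31. 11⁻¹ ≡ 17 (mod 31) since 11·17 = 187 ≡ 1, so λ ≡ 4.
  x = λ² - 29 - 9 = 16 - 38 ≡ 9; y = λ·(29 - 9) - 9 ≡ 9. → (9, 9)
12P: (9, 9) + (9, 22): same x and y₁ ≡ -y₂, so the sum is O.
12P = O, so the order is 12.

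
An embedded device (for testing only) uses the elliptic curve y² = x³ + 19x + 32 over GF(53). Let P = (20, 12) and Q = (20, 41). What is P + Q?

O

The two points share x = 20 and their y-coordinates satisfy 12 + 41 ≡ 0 (mod 53), so they are inverses. Their sum is O.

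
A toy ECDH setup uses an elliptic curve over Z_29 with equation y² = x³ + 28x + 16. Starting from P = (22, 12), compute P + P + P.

(16, 23)

Repeated addition: build up to 3P.
2P: tangent at (22, 12): λ = (3·22² + 28)/(2·12) ≡ 1/24. 24⁻¹ ≡ 23 (mod 29) since 24·23 = 552 ≡ 1, so λ ≡ 1·23 ≡ 23.
  x = λ² - 22 - 22 = 529 - 44 ≡ 21; y = λ·(22 - 21) - 12 ≡ 11. → (21, 11)
3P: (21, 11) + (22, 12). λ = (12 - 11)/(22 - 21) ≡ 1/1 mod 29. 1⁻¹ ≡ 1 (mod 29) since 1·1 = 1 ≡ 1, so λ ≡ 1.
  x = λ² - 21 - 22 = 1 - 43 ≡ 16; y = λ·(21 - 16) - 11 ≡ 23. → (16, 23)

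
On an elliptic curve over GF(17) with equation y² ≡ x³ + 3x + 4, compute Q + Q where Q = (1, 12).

(14, 6)

tangent at (1, 12): λ = (3·1² + 3)/(2·12) ≡ 6/7. 7⁻¹ ≡ 5 (mod 17) since 7·5 = 35 ≡ 1, so λ ≡ 6·5 ≡ 13.
  x = λ² - 1 - 1 = 169 - 2 ≡ 14; y = λ·(1 - 14) - 12 ≡ 6. → (14, 6)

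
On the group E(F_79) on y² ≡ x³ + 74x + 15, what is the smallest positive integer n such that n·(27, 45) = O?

2P: tangent at (27, 45): λ = (3·27² + 74)/(2·45) ≡ 49/11. 11⁻¹ ≡ 36 (mod 79) since 11·36 = 396 ≡ 1, so λ ≡ 49·36 ≡ 26.
  x = λ² - 27 - 27 = 676 - 54 ≡ 69; y = λ·(27 - 69) - 45 ≡ 48. → (69, 48)
3P: (69, 48) + (27, 45). λ = (45 - 48)/(27 - 69) ≡ 76/37 mod 79. 37⁻¹ ≡ 47 (mod 79), so λ ≡ 17.
  x = λ² - 69 - 27 = 289 - 96 ≡ 35; y = λ·(69 - 35) - 48 ≡ 56. → (35, 56)
4P: (35, 56) + (27, 45). λ = (45 - 56)/(27 - 35) ≡ 68/71 mod 79. 71⁻¹ ≡ 69 (mod 79), so λ ≡ 31.
  x = λ² - 35 - 27 = 961 - 62 ≡ 30; y = λ·(35 - 30) - 56 ≡ 20. → (30, 20)
5P: (30, 20) + (27, 45). λ = (45 - 20)/(27 - 30) ≡ 25/76 mod 79. 76⁻¹ ≡ 26 (mod 79), so λ ≡ 18.
  x = λ² - 30 - 27 = 324 - 57 ≡ 30; y = λ·(30 - 30) - 20 ≡ 59. → (30, 59)
6P: (30, 59) + (27, 45). λ = (45 - 59)/(27 - 30) ≡ 65/76 mod 79. 76⁻¹ ≡ 26 (mod 79), so λ ≡ 31.
  x = λ² - 30 - 27 = 961 - 57 ≡ 35; y = λ·(30 - 35) - 59 ≡ 23. → (35, 23)
7P: (35, 23) + (27, 45). λ = (45 - 23)/(27 - 35) ≡ 22/71 mod 79. 71⁻¹ ≡ 69 (mod 79) since 71·69 = 4899 ≡ 1, so λ ≡ 17.
  x = λ² - 35 - 27 = 289 - 62 ≡ 69; y = λ·(35 - 69) - 23 ≡ 31. → (69, 31)
8P: (69, 31) + (27, 45). λ = (45 - 31)/(27 - 69) ≡ 14/37 mod 79. 37⁻¹ ≡ 47 (mod 79), so λ ≡ 26.
  x = λ² - 69 - 27 = 676 - 96 ≡ 27; y = λ·(69 - 27) - 31 ≡ 34. → (27, 34)
9P: (27, 34) + (27, 45): same x and y₁ ≡ -y₂, so the sum is O.
9P = O, so the order is 9.

9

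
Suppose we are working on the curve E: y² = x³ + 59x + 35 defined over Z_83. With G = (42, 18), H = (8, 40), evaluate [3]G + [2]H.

First 3G:
Repeated addition: build up to 3G.
2G: tangent at (42, 18): λ = (3·42² + 59)/(2·18) ≡ 39/36. 36⁻¹ ≡ 30 (mod 83) since 36·30 = 1080 ≡ 1, so λ ≡ 39·30 ≡ 8.
  x = λ² - 42 - 42 = 64 - 84 ≡ 63; y = λ·(42 - 63) - 18 ≡ 63. → (63, 63)
3G: (63, 63) + (42, 18). λ = (18 - 63)/(42 - 63) ≡ 38/62 mod 83. 62⁻¹ ≡ 79 (mod 83), so λ ≡ 14.
  x = λ² - 63 - 42 = 196 - 105 ≡ 8; y = λ·(63 - 8) - 63 ≡ 43. → (8, 43)
3G = (8, 43).
Next 2H:
Repeated addition: build up to 2H.
2H: tangent at (8, 40): λ = (3·8² + 59)/(2·40) ≡ 2/80. 80⁻¹ ≡ 55 (mod 83), so λ ≡ 2·55 ≡ 27.
  x = λ² - 8 - 8 = 729 - 16 ≡ 49; y = λ·(8 - 49) - 40 ≡ 15. → (49, 15)
2H = (49, 15).
Finally 3G + 2H:
(8, 43) + (49, 15). λ = (15 - 43)/(49 - 8) ≡ 55/41 mod 83. 41⁻¹ ≡ 81 (mod 83), so λ ≡ 56.
  x = λ² - 8 - 49 = 3136 - 57 ≡ 8; y = λ·(8 - 8) - 43 ≡ 40. → (8, 40)

(8, 40)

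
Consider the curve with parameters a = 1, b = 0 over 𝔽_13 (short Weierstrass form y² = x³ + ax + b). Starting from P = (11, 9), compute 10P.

O

Double-and-add on 10 = (1010)₂. Start with P = (11, 9) for the leading 1-bit.
double: tangent at (11, 9): λ = (3·11² + 1)/(2·9) ≡ 0/5. 5⁻¹ ≡ 8 (mod 13), so λ ≡ 0·8 ≡ 0.
  x = λ² - 11 - 11 = 0 - 22 ≡ 4; y = λ·(11 - 4) - 9 ≡ 4. → (4, 4)
double: tangent at (4, 4): λ = (3·4² + 1)/(2·4) ≡ 10/8. 8⁻¹ ≡ 5 (mod 13), so λ ≡ 10·5 ≡ 11.
  x = λ² - 4 - 4 = 121 - 8 ≡ 9; y = λ·(4 - 9) - 4 ≡ 6. → (9, 6)
add P: (9, 6) + (11, 9). λ = (9 - 6)/(11 - 9) ≡ 3/2 mod 13. 2⁻¹ ≡ 7 (mod 13), so λ ≡ 8.
  x = λ² - 9 - 11 = 64 - 20 ≡ 5; y = λ·(9 - 5) - 6 ≡ 0. → (5, 0)
double: (5, 0) + (5, 0): same x and y₁ ≡ -y₂, so the sum is O.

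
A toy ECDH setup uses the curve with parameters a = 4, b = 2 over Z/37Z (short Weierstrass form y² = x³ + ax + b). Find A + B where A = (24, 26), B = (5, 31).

(34, 0)

(24, 26) + (5, 31). λ = (31 - 26)/(5 - 24) ≡ 5/18 mod 37. 18⁻¹ ≡ 35 (mod 37), so λ ≡ 27.
  x = λ² - 24 - 5 = 729 - 29 ≡ 34; y = λ·(24 - 34) - 26 ≡ 0. → (34, 0)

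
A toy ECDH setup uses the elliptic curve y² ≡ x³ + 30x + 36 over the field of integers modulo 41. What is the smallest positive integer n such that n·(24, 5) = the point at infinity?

2P: tangent at (24, 5): λ = (3·24² + 30)/(2·5) ≡ 36/10. 10⁻¹ ≡ 37 (mod 41), so λ ≡ 36·37 ≡ 20.
  x = λ² - 24 - 24 = 400 - 48 ≡ 24; y = λ·(24 - 24) - 5 ≡ 36. → (24, 36)
3P: (24, 36) + (24, 5): same x and y₁ ≡ -y₂, so the sum is the point at infinity.
3P = the point at infinity, so the order is 3.

3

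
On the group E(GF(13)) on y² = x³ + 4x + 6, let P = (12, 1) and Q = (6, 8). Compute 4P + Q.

(11, 4)

First 4P:
Repeated addition: build up to 4P.
2P: tangent at (12, 1): λ = (3·12² + 4)/(2·1) ≡ 7/2. 2⁻¹ ≡ 7 (mod 13) since 2·7 = 14 ≡ 1, so λ ≡ 7·7 ≡ 10.
  x = λ² - 12 - 12 = 100 - 24 ≡ 11; y = λ·(12 - 11) - 1 ≡ 9. → (11, 9)
3P: (11, 9) + (12, 1). λ = (1 - 9)/(12 - 11) ≡ 5/1 mod 13. 1⁻¹ ≡ 1 (mod 13) since 1·1 = 1 ≡ 1, so λ ≡ 5.
  x = λ² - 11 - 12 = 25 - 23 ≡ 2; y = λ·(11 - 2) - 9 ≡ 10. → (2, 10)
4P: (2, 10) + (12, 1). λ = (1 - 10)/(12 - 2) ≡ 4/10 mod 13. 10⁻¹ ≡ 4 (mod 13), so λ ≡ 3.
  x = λ² - 2 - 12 = 9 - 14 ≡ 8; y = λ·(2 - 8) - 10 ≡ 11. → (8, 11)
4P = (8, 11).
Finally 4P + Q:
(8, 11) + (6, 8). λ = (8 - 11)/(6 - 8) ≡ 10/11 mod 13. 11⁻¹ ≡ 6 (mod 13), so λ ≡ 8.
  x = λ² - 8 - 6 = 64 - 14 ≡ 11; y = λ·(8 - 11) - 11 ≡ 4. → (11, 4)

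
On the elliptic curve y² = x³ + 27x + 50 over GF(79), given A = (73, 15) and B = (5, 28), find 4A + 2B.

(68, 70)

First 4A:
Repeated addition: build up to 4A.
2A: tangent at (73, 15): λ = (3·73² + 27)/(2·15) ≡ 56/30. 30⁻¹ ≡ 29 (mod 79) since 30·29 = 870 ≡ 1, so λ ≡ 56·29 ≡ 44.
  x = λ² - 73 - 73 = 1936 - 146 ≡ 52; y = λ·(73 - 52) - 15 ≡ 40. → (52, 40)
3A: (52, 40) + (73, 15). λ = (15 - 40)/(73 - 52) ≡ 54/21 mod 79. 21⁻¹ ≡ 64 (mod 79), so λ ≡ 59.
  x = λ² - 52 - 73 = 3481 - 125 ≡ 38; y = λ·(52 - 38) - 40 ≡ 75. → (38, 75)
4A: (38, 75) + (73, 15). λ = (15 - 75)/(73 - 38) ≡ 19/35 mod 79. 35⁻¹ ≡ 70 (mod 79), so λ ≡ 66.
  x = λ² - 38 - 73 = 4356 - 111 ≡ 58; y = λ·(38 - 58) - 75 ≡ 27. → (58, 27)
4A = (58, 27).
Next 2B:
Repeated addition: build up to 2B.
2B: tangent at (5, 28): λ = (3·5² + 27)/(2·28) ≡ 23/56. 56⁻¹ ≡ 24 (mod 79) since 56·24 = 1344 ≡ 1, so λ ≡ 23·24 ≡ 78.
  x = λ² - 5 - 5 = 6084 - 10 ≡ 70; y = λ·(5 - 70) - 28 ≡ 37. → (70, 37)
2B = (70, 37).
Finally 4A + 2B:
(58, 27) + (70, 37). λ = (37 - 27)/(70 - 58) ≡ 10/12 mod 79. 12⁻¹ ≡ 33 (mod 79), so λ ≡ 14.
  x = λ² - 58 - 70 = 196 - 128 ≡ 68; y = λ·(58 - 68) - 27 ≡ 70. → (68, 70)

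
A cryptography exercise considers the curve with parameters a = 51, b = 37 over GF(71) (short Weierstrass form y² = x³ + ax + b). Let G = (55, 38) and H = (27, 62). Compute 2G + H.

(52, 27)

First 2G:
Repeated addition: build up to 2G.
2G: tangent at (55, 38): λ = (3·55² + 51)/(2·38) ≡ 38/5. 5⁻¹ ≡ 57 (mod 71), so λ ≡ 38·57 ≡ 36.
  x = λ² - 55 - 55 = 1296 - 110 ≡ 50; y = λ·(55 - 50) - 38 ≡ 0. → (50, 0)
2G = (50, 0).
Finally 2G + H:
(50, 0) + (27, 62). λ = (62 - 0)/(27 - 50) ≡ 62/48 mod 71. 48⁻¹ ≡ 37 (mod 71), so λ ≡ 22.
  x = λ² - 50 - 27 = 484 - 77 ≡ 52; y = λ·(50 - 52) - 0 ≡ 27. → (52, 27)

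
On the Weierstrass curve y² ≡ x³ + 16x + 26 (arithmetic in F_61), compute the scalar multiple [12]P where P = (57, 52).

(29, 33)

Repeated addition: build up to 12P.
2P: tangent at (57, 52): λ = (3·57² + 16)/(2·52) ≡ 3/43. 43⁻¹ ≡ 44 (mod 61) since 43·44 = 1892 ≡ 1, so λ ≡ 3·44 ≡ 10.
  x = λ² - 57 - 57 = 100 - 114 ≡ 47; y = λ·(57 - 47) - 52 ≡ 48. → (47, 48)
3P: (47, 48) + (57, 52). λ = (52 - 48)/(57 - 47) ≡ 4/10 mod 61. 10⁻¹ ≡ 55 (mod 61), so λ ≡ 37.
  x = λ² - 47 - 57 = 1369 - 104 ≡ 45; y = λ·(47 - 45) - 48 ≡ 26. → (45, 26)
4P: (45, 26) + (57, 52). λ = (52 - 26)/(57 - 45) ≡ 26/12 mod 61. 12⁻¹ ≡ 56 (mod 61) since 12·56 = 672 ≡ 1, so λ ≡ 53.
  x = λ² - 45 - 57 = 2809 - 102 ≡ 23; y = λ·(45 - 23) - 26 ≡ 42. → (23, 42)
5P: (23, 42) + (57, 52). λ = (52 - 42)/(57 - 23) ≡ 10/34 mod 61. 34⁻¹ ≡ 9 (mod 61), so λ ≡ 29.
  x = λ² - 23 - 57 = 841 - 80 ≡ 29; y = λ·(23 - 29) - 42 ≡ 28. → (29, 28)
6P: (29, 28) + (57, 52). λ = (52 - 28)/(57 - 29) ≡ 24/28 mod 61. 28⁻¹ ≡ 24 (mod 61) since 28·24 = 672 ≡ 1, so λ ≡ 27.
  x = λ² - 29 - 57 = 729 - 86 ≡ 33; y = λ·(29 - 33) - 28 ≡ 47. → (33, 47)
7P: (33, 47) + (57, 52). λ = (52 - 47)/(57 - 33) ≡ 5/24 mod 61. 24⁻¹ ≡ 28 (mod 61) since 24·28 = 672 ≡ 1, so λ ≡ 18.
  x = λ² - 33 - 57 = 324 - 90 ≡ 51; y = λ·(33 - 51) - 47 ≡ 56. → (51, 56)
8P: (51, 56) + (57, 52). λ = (52 - 56)/(57 - 51) ≡ 57/6 mod 61. 6⁻¹ ≡ 51 (mod 61) since 6·51 = 306 ≡ 1, so λ ≡ 40.
  x = λ² - 51 - 57 = 1600 - 108 ≡ 28; y = λ·(51 - 28) - 56 ≡ 10. → (28, 10)
9P: (28, 10) + (57, 52). λ = (52 - 10)/(57 - 28) ≡ 42/29 mod 61. 29⁻¹ ≡ 40 (mod 61), so λ ≡ 33.
  x = λ² - 28 - 57 = 1089 - 85 ≡ 28; y = λ·(28 - 28) - 10 ≡ 51. → (28, 51)
10P: (28, 51) + (57, 52). λ = (52 - 51)/(57 - 28) ≡ 1/29 mod 61. 29⁻¹ ≡ 40 (mod 61) since 29·40 = 1160 ≡ 1, so λ ≡ 40.
  x = λ² - 28 - 57 = 1600 - 85 ≡ 51; y = λ·(28 - 51) - 51 ≡ 5. → (51, 5)
11P: (51, 5) + (57, 52). λ = (52 - 5)/(57 - 51) ≡ 47/6 mod 61. 6⁻¹ ≡ 51 (mod 61) since 6·51 = 306 ≡ 1, so λ ≡ 18.
  x = λ² - 51 - 57 = 324 - 108 ≡ 33; y = λ·(51 - 33) - 5 ≡ 14. → (33, 14)
12P: (33, 14) + (57, 52). λ = (52 - 14)/(57 - 33) ≡ 38/24 mod 61. 24⁻¹ ≡ 28 (mod 61), so λ ≡ 27.
  x = λ² - 33 - 57 = 729 - 90 ≡ 29; y = λ·(33 - 29) - 14 ≡ 33. → (29, 33)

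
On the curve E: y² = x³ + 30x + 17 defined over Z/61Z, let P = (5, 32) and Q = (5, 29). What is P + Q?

The two points share x = 5 and their y-coordinates satisfy 32 + 29 ≡ 0 (mod 61), so they are inverses. Their sum is O.

O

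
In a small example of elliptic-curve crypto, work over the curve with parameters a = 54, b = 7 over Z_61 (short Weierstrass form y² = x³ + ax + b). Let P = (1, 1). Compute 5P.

Repeated addition: build up to 5P.
2P: tangent at (1, 1): λ = (3·1² + 54)/(2·1) ≡ 57/2. 2⁻¹ ≡ 31 (mod 61), so λ ≡ 57·31 ≡ 59.
  x = λ² - 1 - 1 = 3481 - 2 ≡ 2; y = λ·(1 - 2) - 1 ≡ 1. → (2, 1)
3P: (2, 1) + (1, 1). λ = (1 - 1)/(1 - 2) ≡ 0/60 mod 61. 60⁻¹ ≡ 60 (mod 61), so λ ≡ 0.
  x = λ² - 2 - 1 = 0 - 3 ≡ 58; y = λ·(2 - 58) - 1 ≡ 60. → (58, 60)
4P: (58, 60) + (1, 1). λ = (1 - 60)/(1 - 58) ≡ 2/4 mod 61. 4⁻¹ ≡ 46 (mod 61) since 4·46 = 184 ≡ 1, so λ ≡ 31.
  x = λ² - 58 - 1 = 961 - 59 ≡ 48; y = λ·(58 - 48) - 60 ≡ 6. → (48, 6)
5P: (48, 6) + (1, 1). λ = (1 - 6)/(1 - 48) ≡ 56/14 mod 61. 14⁻¹ ≡ 48 (mod 61), so λ ≡ 4.
  x = λ² - 48 - 1 = 16 - 49 ≡ 28; y = λ·(48 - 28) - 6 ≡ 13. → (28, 13)

(28, 13)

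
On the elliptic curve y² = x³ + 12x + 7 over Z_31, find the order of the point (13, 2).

8

2P: tangent at (13, 2): λ = (3·13² + 12)/(2·2) ≡ 23/4. 4⁻¹ ≡ 8 (mod 31), so λ ≡ 23·8 ≡ 29.
  x = λ² - 13 - 13 = 841 - 26 ≡ 9; y = λ·(13 - 9) - 2 ≡ 21. → (9, 21)
3P: (9, 21) + (13, 2). λ = (2 - 21)/(13 - 9) ≡ 12/4 mod 31. 4⁻¹ ≡ 8 (mod 31), so λ ≡ 3.
  x = λ² - 9 - 13 = 9 - 22 ≡ 18; y = λ·(9 - 18) - 21 ≡ 14. → (18, 14)
4P: (18, 14) + (13, 2). λ = (2 - 14)/(13 - 18) ≡ 19/26 mod 31. 26⁻¹ ≡ 6 (mod 31), so λ ≡ 21.
  x = λ² - 18 - 13 = 441 - 31 ≡ 7; y = λ·(18 - 7) - 14 ≡ 0. → (7, 0)
5P: (7, 0) + (13, 2). λ = (2 - 0)/(13 - 7) ≡ 2/6 mod 31. 6⁻¹ ≡ 26 (mod 31), so λ ≡ 21.
  x = λ² - 7 - 13 = 441 - 20 ≡ 18; y = λ·(7 - 18) - 0 ≡ 17. → (18, 17)
6P: (18, 17) + (13, 2). λ = (2 - 17)/(13 - 18) ≡ 16/26 mod 31. 26⁻¹ ≡ 6 (mod 31) since 26·6 = 156 ≡ 1, so λ ≡ 3.
  x = λ² - 18 - 13 = 9 - 31 ≡ 9; y = λ·(18 - 9) - 17 ≡ 10. → (9, 10)
7P: (9, 10) + (13, 2). λ = (2 - 10)/(13 - 9) ≡ 23/4 mod 31. 4⁻¹ ≡ 8 (mod 31), so λ ≡ 29.
  x = λ² - 9 - 13 = 841 - 22 ≡ 13; y = λ·(9 - 13) - 10 ≡ 29. → (13, 29)
8P: (13, 29) + (13, 2): same x and y₁ ≡ -y₂, so the sum is the point at infinity.
8P = the point at infinity, so the order is 8.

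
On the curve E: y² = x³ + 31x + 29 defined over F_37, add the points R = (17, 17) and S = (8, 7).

(21, 32)

(17, 17) + (8, 7). λ = (7 - 17)/(8 - 17) ≡ 27/28 mod 37. 28⁻¹ ≡ 4 (mod 37) since 28·4 = 112 ≡ 1, so λ ≡ 34.
  x = λ² - 17 - 8 = 1156 - 25 ≡ 21; y = λ·(17 - 21) - 17 ≡ 32. → (21, 32)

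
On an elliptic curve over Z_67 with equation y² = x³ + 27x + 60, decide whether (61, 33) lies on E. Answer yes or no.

yes

y² = 33² ≡ 17; x³ + 27x + 60 = 228688 ≡ 17 (mod 67). 17 = 17.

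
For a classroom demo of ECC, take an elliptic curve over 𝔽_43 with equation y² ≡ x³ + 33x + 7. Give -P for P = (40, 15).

-(40, 15) = (40, -15 mod 43) = (40, 28).

(40, 28)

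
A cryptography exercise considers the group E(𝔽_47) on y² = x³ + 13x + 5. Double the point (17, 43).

(34, 41)

tangent at (17, 43): λ = (3·17² + 13)/(2·43) ≡ 34/39. 39⁻¹ ≡ 41 (mod 47), so λ ≡ 34·41 ≡ 31.
  x = λ² - 17 - 17 = 961 - 34 ≡ 34; y = λ·(17 - 34) - 43 ≡ 41. → (34, 41)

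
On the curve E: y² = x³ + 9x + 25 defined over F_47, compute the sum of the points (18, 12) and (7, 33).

(7, 14)

(18, 12) + (7, 33). λ = (33 - 12)/(7 - 18) ≡ 21/36 mod 47. 36⁻¹ ≡ 17 (mod 47) since 36·17 = 612 ≡ 1, so λ ≡ 28.
  x = λ² - 18 - 7 = 784 - 25 ≡ 7; y = λ·(18 - 7) - 12 ≡ 14. → (7, 14)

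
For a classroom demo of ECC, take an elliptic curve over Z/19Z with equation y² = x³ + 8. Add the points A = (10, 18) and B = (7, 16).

(10, 18) + (7, 16). λ = (16 - 18)/(7 - 10) ≡ 17/16 mod 19. 16⁻¹ ≡ 6 (mod 19) since 16·6 = 96 ≡ 1, so λ ≡ 7.
  x = λ² - 10 - 7 = 49 - 17 ≡ 13; y = λ·(10 - 13) - 18 ≡ 18. → (13, 18)

(13, 18)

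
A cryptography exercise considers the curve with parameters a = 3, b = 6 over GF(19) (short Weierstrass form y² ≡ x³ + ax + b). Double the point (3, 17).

tangent at (3, 17): λ = (3·3² + 3)/(2·17) ≡ 11/15. 15⁻¹ ≡ 14 (mod 19), so λ ≡ 11·14 ≡ 2.
  x = λ² - 3 - 3 = 4 - 6 ≡ 17; y = λ·(3 - 17) - 17 ≡ 12. → (17, 12)

(17, 12)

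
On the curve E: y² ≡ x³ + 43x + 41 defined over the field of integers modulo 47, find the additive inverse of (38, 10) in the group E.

-(38, 10) = (38, -10 mod 47) = (38, 37).

(38, 37)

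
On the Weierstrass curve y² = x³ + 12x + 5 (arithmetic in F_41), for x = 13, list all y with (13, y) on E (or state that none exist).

12, 29

x³ + 12x + 5 = 2358 ≡ 21 (mod 41).
Square roots of 21 mod 41: 12 and 29 (since 12² = 144 ≡ 21).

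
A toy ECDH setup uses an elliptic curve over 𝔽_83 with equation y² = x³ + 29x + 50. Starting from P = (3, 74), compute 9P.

Double-and-add on 9 = (1001)₂. Start with P = (3, 74) for the leading 1-bit.
double: tangent at (3, 74): λ = (3·3² + 29)/(2·74) ≡ 56/65. 65⁻¹ ≡ 23 (mod 83) since 65·23 = 1495 ≡ 1, so λ ≡ 56·23 ≡ 43.
  x = λ² - 3 - 3 = 1849 - 6 ≡ 17; y = λ·(3 - 17) - 74 ≡ 71. → (17, 71)
double: tangent at (17, 71): λ = (3·17² + 29)/(2·71) ≡ 66/59. 59⁻¹ ≡ 38 (mod 83), so λ ≡ 66·38 ≡ 18.
  x = λ² - 17 - 17 = 324 - 34 ≡ 41; y = λ·(17 - 41) - 71 ≡ 78. → (41, 78)
double: tangent at (41, 78): λ = (3·41² + 29)/(2·78) ≡ 9/73. 73⁻¹ ≡ 58 (mod 83) since 73·58 = 4234 ≡ 1, so λ ≡ 9·58 ≡ 24.
  x = λ² - 41 - 41 = 576 - 82 ≡ 79; y = λ·(41 - 79) - 78 ≡ 6. → (79, 6)
add P: (79, 6) + (3, 74). λ = (74 - 6)/(3 - 79) ≡ 68/7 mod 83. 7⁻¹ ≡ 12 (mod 83) since 7·12 = 84 ≡ 1, so λ ≡ 69.
  x = λ² - 79 - 3 = 4761 - 82 ≡ 31; y = λ·(79 - 31) - 6 ≡ 69. → (31, 69)

(31, 69)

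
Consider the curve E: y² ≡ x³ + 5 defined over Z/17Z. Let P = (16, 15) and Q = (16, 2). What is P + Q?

O

The two points share x = 16 and their y-coordinates satisfy 15 + 2 ≡ 0 (mod 17), so they are inverses. Their sum is ∞.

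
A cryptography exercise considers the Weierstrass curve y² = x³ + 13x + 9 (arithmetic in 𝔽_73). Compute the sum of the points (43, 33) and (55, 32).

(11, 13)

(43, 33) + (55, 32). λ = (32 - 33)/(55 - 43) ≡ 72/12 mod 73. 12⁻¹ ≡ 67 (mod 73) since 12·67 = 804 ≡ 1, so λ ≡ 6.
  x = λ² - 43 - 55 = 36 - 98 ≡ 11; y = λ·(43 - 11) - 33 ≡ 13. → (11, 13)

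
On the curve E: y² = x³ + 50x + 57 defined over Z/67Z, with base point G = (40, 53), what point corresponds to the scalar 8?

Repeated addition: build up to 8G.
2G: tangent at (40, 53): λ = (3·40² + 50)/(2·53) ≡ 26/39. 39⁻¹ ≡ 55 (mod 67), so λ ≡ 26·55 ≡ 23.
  x = λ² - 40 - 40 = 529 - 80 ≡ 47; y = λ·(40 - 47) - 53 ≡ 54. → (47, 54)
3G: (47, 54) + (40, 53). λ = (53 - 54)/(40 - 47) ≡ 66/60 mod 67. 60⁻¹ ≡ 19 (mod 67) since 60·19 = 1140 ≡ 1, so λ ≡ 48.
  x = λ² - 47 - 40 = 2304 - 87 ≡ 6; y = λ·(47 - 6) - 54 ≡ 38. → (6, 38)
4G: (6, 38) + (40, 53). λ = (53 - 38)/(40 - 6) ≡ 15/34 mod 67. 34⁻¹ ≡ 2 (mod 67), so λ ≡ 30.
  x = λ² - 6 - 40 = 900 - 46 ≡ 50; y = λ·(6 - 50) - 38 ≡ 49. → (50, 49)
5G: (50, 49) + (40, 53). λ = (53 - 49)/(40 - 50) ≡ 4/57 mod 67. 57⁻¹ ≡ 20 (mod 67), so λ ≡ 13.
  x = λ² - 50 - 40 = 169 - 90 ≡ 12; y = λ·(50 - 12) - 49 ≡ 43. → (12, 43)
6G: (12, 43) + (40, 53). λ = (53 - 43)/(40 - 12) ≡ 10/28 mod 67. 28⁻¹ ≡ 12 (mod 67) since 28·12 = 336 ≡ 1, so λ ≡ 53.
  x = λ² - 12 - 40 = 2809 - 52 ≡ 10; y = λ·(12 - 10) - 43 ≡ 63. → (10, 63)
7G: (10, 63) + (40, 53). λ = (53 - 63)/(40 - 10) ≡ 57/30 mod 67. 30⁻¹ ≡ 38 (mod 67) since 30·38 = 1140 ≡ 1, so λ ≡ 22.
  x = λ² - 10 - 40 = 484 - 50 ≡ 32; y = λ·(10 - 32) - 63 ≡ 56. → (32, 56)
8G: (32, 56) + (40, 53). λ = (53 - 56)/(40 - 32) ≡ 64/8 mod 67. 8⁻¹ ≡ 42 (mod 67), so λ ≡ 8.
  x = λ² - 32 - 40 = 64 - 72 ≡ 59; y = λ·(32 - 59) - 56 ≡ 63. → (59, 63)

(59, 63)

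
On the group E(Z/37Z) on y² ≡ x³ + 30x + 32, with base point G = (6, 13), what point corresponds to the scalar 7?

Double-and-add on 7 = (111)₂. Start with G = (6, 13) for the leading 1-bit.
double: tangent at (6, 13): λ = (3·6² + 30)/(2·13) ≡ 27/26. 26⁻¹ ≡ 10 (mod 37), so λ ≡ 27·10 ≡ 11.
  x = λ² - 6 - 6 = 121 - 12 ≡ 35; y = λ·(6 - 35) - 13 ≡ 1. → (35, 1)
add G: (35, 1) + (6, 13). λ = (13 - 1)/(6 - 35) ≡ 12/8 mod 37. 8⁻¹ ≡ 14 (mod 37) since 8·14 = 112 ≡ 1, so λ ≡ 20.
  x = λ² - 35 - 6 = 400 - 41 ≡ 26; y = λ·(35 - 26) - 1 ≡ 31. → (26, 31)
double: tangent at (26, 31): λ = (3·26² + 30)/(2·31) ≡ 23/25. 25⁻¹ ≡ 3 (mod 37), so λ ≡ 23·3 ≡ 32.
  x = λ² - 26 - 26 = 1024 - 52 ≡ 10; y = λ·(26 - 10) - 31 ≡ 0. → (10, 0)
add G: (10, 0) + (6, 13). λ = (13 - 0)/(6 - 10) ≡ 13/33 mod 37. 33⁻¹ ≡ 9 (mod 37) since 33·9 = 297 ≡ 1, so λ ≡ 6.
  x = λ² - 10 - 6 = 36 - 16 ≡ 20; y = λ·(10 - 20) - 0 ≡ 14. → (20, 14)

(20, 14)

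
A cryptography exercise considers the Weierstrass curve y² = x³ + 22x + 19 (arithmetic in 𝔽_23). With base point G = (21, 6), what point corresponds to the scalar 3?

(13, 8)

Repeated addition: build up to 3G.
2G: tangent at (21, 6): λ = (3·21² + 22)/(2·6) ≡ 11/12. 12⁻¹ ≡ 2 (mod 23), so λ ≡ 11·2 ≡ 22.
  x = λ² - 21 - 21 = 484 - 42 ≡ 5; y = λ·(21 - 5) - 6 ≡ 1. → (5, 1)
3G: (5, 1) + (21, 6). λ = (6 - 1)/(21 - 5) ≡ 5/16 mod 23. 16⁻¹ ≡ 13 (mod 23), so λ ≡ 19.
  x = λ² - 5 - 21 = 361 - 26 ≡ 13; y = λ·(5 - 13) - 1 ≡ 8. → (13, 8)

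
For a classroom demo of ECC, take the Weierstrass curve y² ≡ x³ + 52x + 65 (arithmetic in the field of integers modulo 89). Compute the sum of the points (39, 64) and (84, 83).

(75, 81)

(39, 64) + (84, 83). λ = (83 - 64)/(84 - 39) ≡ 19/45 mod 89. 45⁻¹ ≡ 2 (mod 89) since 45·2 = 90 ≡ 1, so λ ≡ 38.
  x = λ² - 39 - 84 = 1444 - 123 ≡ 75; y = λ·(39 - 75) - 64 ≡ 81. → (75, 81)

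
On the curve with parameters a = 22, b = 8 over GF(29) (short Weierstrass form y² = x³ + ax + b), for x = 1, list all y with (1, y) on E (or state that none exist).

none

x³ + 22x + 8 = 31 ≡ 2 (mod 29).
2 is a non-residue mod 29; no y exists.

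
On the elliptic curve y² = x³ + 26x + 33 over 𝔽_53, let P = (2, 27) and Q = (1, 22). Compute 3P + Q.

(11, 31)

First 3P:
Repeated addition: build up to 3P.
2P: tangent at (2, 27): λ = (3·2² + 26)/(2·27) ≡ 38/1. 1⁻¹ ≡ 1 (mod 53) since 1·1 = 1 ≡ 1, so λ ≡ 38·1 ≡ 38.
  x = λ² - 2 - 2 = 1444 - 4 ≡ 9; y = λ·(2 - 9) - 27 ≡ 25. → (9, 25)
3P: (9, 25) + (2, 27). λ = (27 - 25)/(2 - 9) ≡ 2/46 mod 53. 46⁻¹ ≡ 15 (mod 53) since 46·15 = 690 ≡ 1, so λ ≡ 30.
  x = λ² - 9 - 2 = 900 - 11 ≡ 41; y = λ·(9 - 41) - 25 ≡ 22. → (41, 22)
3P = (41, 22).
Finally 3P + Q:
(41, 22) + (1, 22). λ = (22 - 22)/(1 - 41) ≡ 0/13 mod 53. 13⁻¹ ≡ 49 (mod 53) since 13·49 = 637 ≡ 1, so λ ≡ 0.
  x = λ² - 41 - 1 = 0 - 42 ≡ 11; y = λ·(41 - 11) - 22 ≡ 31. → (11, 31)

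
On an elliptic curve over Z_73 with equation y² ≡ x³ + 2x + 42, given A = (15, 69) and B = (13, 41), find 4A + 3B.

(2, 45)

First 4A:
Double-and-add on 4 = (100)₂. Start with A = (15, 69) for the leading 1-bit.
double: tangent at (15, 69): λ = (3·15² + 2)/(2·69) ≡ 20/65. 65⁻¹ ≡ 9 (mod 73), so λ ≡ 20·9 ≡ 34.
  x = λ² - 15 - 15 = 1156 - 30 ≡ 31; y = λ·(15 - 31) - 69 ≡ 44. → (31, 44)
double: tangent at (31, 44): λ = (3·31² + 2)/(2·44) ≡ 38/15. 15⁻¹ ≡ 39 (mod 73), so λ ≡ 38·39 ≡ 22.
  x = λ² - 31 - 31 = 484 - 62 ≡ 57; y = λ·(31 - 57) - 44 ≡ 41. → (57, 41)
4A = (57, 41).
Next 3B:
Repeated addition: build up to 3B.
2B: tangent at (13, 41): λ = (3·13² + 2)/(2·41) ≡ 71/9. 9⁻¹ ≡ 65 (mod 73) since 9·65 = 585 ≡ 1, so λ ≡ 71·65 ≡ 16.
  x = λ² - 13 - 13 = 256 - 26 ≡ 11; y = λ·(13 - 11) - 41 ≡ 64. → (11, 64)
3B: (11, 64) + (13, 41). λ = (41 - 64)/(13 - 11) ≡ 50/2 mod 73. 2⁻¹ ≡ 37 (mod 73) since 2·37 = 74 ≡ 1, so λ ≡ 25.
  x = λ² - 11 - 13 = 625 - 24 ≡ 17; y = λ·(11 - 17) - 64 ≡ 5. → (17, 5)
3B = (17, 5).
Finally 4A + 3B:
(57, 41) + (17, 5). λ = (5 - 41)/(17 - 57) ≡ 37/33 mod 73. 33⁻¹ ≡ 31 (mod 73), so λ ≡ 52.
  x = λ² - 57 - 17 = 2704 - 74 ≡ 2; y = λ·(57 - 2) - 41 ≡ 45. → (2, 45)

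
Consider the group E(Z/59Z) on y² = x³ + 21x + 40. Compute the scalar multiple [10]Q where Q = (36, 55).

(21, 40)

Repeated addition: build up to 10Q.
2Q: tangent at (36, 55): λ = (3·36² + 21)/(2·55) ≡ 15/51. 51⁻¹ ≡ 22 (mod 59) since 51·22 = 1122 ≡ 1, so λ ≡ 15·22 ≡ 35.
  x = λ² - 36 - 36 = 1225 - 72 ≡ 32; y = λ·(36 - 32) - 55 ≡ 26. → (32, 26)
3Q: (32, 26) + (36, 55). λ = (55 - 26)/(36 - 32) ≡ 29/4 mod 59. 4⁻¹ ≡ 15 (mod 59) since 4·15 = 60 ≡ 1, so λ ≡ 22.
  x = λ² - 32 - 36 = 484 - 68 ≡ 3; y = λ·(32 - 3) - 26 ≡ 22. → (3, 22)
4Q: (3, 22) + (36, 55). λ = (55 - 22)/(36 - 3) ≡ 33/33 mod 59. 33⁻¹ ≡ 34 (mod 59), so λ ≡ 1.
  x = λ² - 3 - 36 = 1 - 39 ≡ 21; y = λ·(3 - 21) - 22 ≡ 19. → (21, 19)
5Q: (21, 19) + (36, 55). λ = (55 - 19)/(36 - 21) ≡ 36/15 mod 59. 15⁻¹ ≡ 4 (mod 59) since 15·4 = 60 ≡ 1, so λ ≡ 26.
  x = λ² - 21 - 36 = 676 - 57 ≡ 29; y = λ·(21 - 29) - 19 ≡ 9. → (29, 9)
6Q: (29, 9) + (36, 55). λ = (55 - 9)/(36 - 29) ≡ 46/7 mod 59. 7⁻¹ ≡ 17 (mod 59), so λ ≡ 15.
  x = λ² - 29 - 36 = 225 - 65 ≡ 42; y = λ·(29 - 42) - 9 ≡ 32. → (42, 32)
7Q: (42, 32) + (36, 55). λ = (55 - 32)/(36 - 42) ≡ 23/53 mod 59. 53⁻¹ ≡ 49 (mod 59) since 53·49 = 2597 ≡ 1, so λ ≡ 6.
  x = λ² - 42 - 36 = 36 - 78 ≡ 17; y = λ·(42 - 17) - 32 ≡ 0. → (17, 0)
8Q: (17, 0) + (36, 55). λ = (55 - 0)/(36 - 17) ≡ 55/19 mod 59. 19⁻¹ ≡ 28 (mod 59), so λ ≡ 6.
  x = λ² - 17 - 36 = 36 - 53 ≡ 42; y = λ·(17 - 42) - 0 ≡ 27. → (42, 27)
9Q: (42, 27) + (36, 55). λ = (55 - 27)/(36 - 42) ≡ 28/53 mod 59. 53⁻¹ ≡ 49 (mod 59), so λ ≡ 15.
  x = λ² - 42 - 36 = 225 - 78 ≡ 29; y = λ·(42 - 29) - 27 ≡ 50. → (29, 50)
10Q: (29, 50) + (36, 55). λ = (55 - 50)/(36 - 29) ≡ 5/7 mod 59. 7⁻¹ ≡ 17 (mod 59), so λ ≡ 26.
  x = λ² - 29 - 36 = 676 - 65 ≡ 21; y = λ·(29 - 21) - 50 ≡ 40. → (21, 40)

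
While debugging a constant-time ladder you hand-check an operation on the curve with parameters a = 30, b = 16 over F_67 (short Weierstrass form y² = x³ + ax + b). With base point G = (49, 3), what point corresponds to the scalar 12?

(24, 17)

Double-and-add on 12 = (1100)₂. Start with G = (49, 3) for the leading 1-bit.
double: tangent at (49, 3): λ = (3·49² + 30)/(2·3) ≡ 64/6. 6⁻¹ ≡ 56 (mod 67), so λ ≡ 64·56 ≡ 33.
  x = λ² - 49 - 49 = 1089 - 98 ≡ 53; y = λ·(49 - 53) - 3 ≡ 66. → (53, 66)
add G: (53, 66) + (49, 3). λ = (3 - 66)/(49 - 53) ≡ 4/63 mod 67. 63⁻¹ ≡ 50 (mod 67) since 63·50 = 3150 ≡ 1, so λ ≡ 66.
  x = λ² - 53 - 49 = 4356 - 102 ≡ 33; y = λ·(53 - 33) - 66 ≡ 48. → (33, 48)
double: tangent at (33, 48): λ = (3·33² + 30)/(2·48) ≡ 14/29. 29⁻¹ ≡ 37 (mod 67), so λ ≡ 14·37 ≡ 49.
  x = λ² - 33 - 33 = 2401 - 66 ≡ 57; y = λ·(33 - 57) - 48 ≡ 49. → (57, 49)
double: tangent at (57, 49): λ = (3·57² + 30)/(2·49) ≡ 62/31. 31⁻¹ ≡ 13 (mod 67), so λ ≡ 62·13 ≡ 2.
  x = λ² - 57 - 57 = 4 - 114 ≡ 24; y = λ·(57 - 24) - 49 ≡ 17. → (24, 17)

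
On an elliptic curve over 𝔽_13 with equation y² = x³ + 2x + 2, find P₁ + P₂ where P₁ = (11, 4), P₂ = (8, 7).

(8, 6)

(11, 4) + (8, 7). λ = (7 - 4)/(8 - 11) ≡ 3/10 mod 13. 10⁻¹ ≡ 4 (mod 13), so λ ≡ 12.
  x = λ² - 11 - 8 = 144 - 19 ≡ 8; y = λ·(11 - 8) - 4 ≡ 6. → (8, 6)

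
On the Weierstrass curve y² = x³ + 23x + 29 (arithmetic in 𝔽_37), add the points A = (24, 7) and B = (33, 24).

(24, 7) + (33, 24). λ = (24 - 7)/(33 - 24) ≡ 17/9 mod 37. 9⁻¹ ≡ 33 (mod 37), so λ ≡ 6.
  x = λ² - 24 - 33 = 36 - 57 ≡ 16; y = λ·(24 - 16) - 7 ≡ 4. → (16, 4)

(16, 4)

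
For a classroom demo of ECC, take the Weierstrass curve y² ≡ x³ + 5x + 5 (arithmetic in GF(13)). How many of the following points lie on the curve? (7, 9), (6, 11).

1

(7, 9): 9² ≡ 3, rhs ≡ 6 → off.
(6, 11): 11² ≡ 4, rhs ≡ 4 → on.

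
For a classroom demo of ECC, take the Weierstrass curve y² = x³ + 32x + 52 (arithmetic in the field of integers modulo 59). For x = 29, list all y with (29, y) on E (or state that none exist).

none

x³ + 32x + 52 = 25369 ≡ 58 (mod 59).
58 is a non-residue mod 59; no y exists.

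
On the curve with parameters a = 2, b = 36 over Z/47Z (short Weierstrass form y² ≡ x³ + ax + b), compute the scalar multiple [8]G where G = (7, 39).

Double-and-add on 8 = (1000)₂. Start with G = (7, 39) for the leading 1-bit.
double: tangent at (7, 39): λ = (3·7² + 2)/(2·39) ≡ 8/31. 31⁻¹ ≡ 44 (mod 47) since 31·44 = 1364 ≡ 1, so λ ≡ 8·44 ≡ 23.
  x = λ² - 7 - 7 = 529 - 14 ≡ 45; y = λ·(7 - 45) - 39 ≡ 27. → (45, 27)
double: tangent at (45, 27): λ = (3·45² + 2)/(2·27) ≡ 14/7. 7⁻¹ ≡ 27 (mod 47) since 7·27 = 189 ≡ 1, so λ ≡ 14·27 ≡ 2.
  x = λ² - 45 - 45 = 4 - 90 ≡ 8; y = λ·(45 - 8) - 27 ≡ 0. → (8, 0)
double: (8, 0) + (8, 0): same x and y₁ ≡ -y₂, so the sum is O.

O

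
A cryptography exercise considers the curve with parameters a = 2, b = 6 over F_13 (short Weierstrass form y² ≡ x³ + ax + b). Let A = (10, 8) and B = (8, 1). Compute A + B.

(10, 8) + (8, 1). λ = (1 - 8)/(8 - 10) ≡ 6/11 mod 13. 11⁻¹ ≡ 6 (mod 13) since 11·6 = 66 ≡ 1, so λ ≡ 10.
  x = λ² - 10 - 8 = 100 - 18 ≡ 4; y = λ·(10 - 4) - 8 ≡ 0. → (4, 0)

(4, 0)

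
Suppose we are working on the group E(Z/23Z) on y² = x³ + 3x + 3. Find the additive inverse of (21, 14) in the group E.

(21, 9)

-(21, 14) = (21, -14 mod 23) = (21, 9).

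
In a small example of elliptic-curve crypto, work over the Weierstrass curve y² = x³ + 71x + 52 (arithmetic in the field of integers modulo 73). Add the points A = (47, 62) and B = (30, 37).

(47, 62) + (30, 37). λ = (37 - 62)/(30 - 47) ≡ 48/56 mod 73. 56⁻¹ ≡ 30 (mod 73) since 56·30 = 1680 ≡ 1, so λ ≡ 53.
  x = λ² - 47 - 30 = 2809 - 77 ≡ 31; y = λ·(47 - 31) - 62 ≡ 56. → (31, 56)

(31, 56)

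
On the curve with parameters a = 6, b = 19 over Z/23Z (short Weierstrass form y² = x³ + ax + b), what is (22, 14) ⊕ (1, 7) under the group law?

(18, 18)

(22, 14) + (1, 7). λ = (7 - 14)/(1 - 22) ≡ 16/2 mod 23. 2⁻¹ ≡ 12 (mod 23), so λ ≡ 8.
  x = λ² - 22 - 1 = 64 - 23 ≡ 18; y = λ·(22 - 18) - 14 ≡ 18. → (18, 18)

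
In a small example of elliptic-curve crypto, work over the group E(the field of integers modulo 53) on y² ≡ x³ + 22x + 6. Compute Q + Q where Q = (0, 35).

tangent at (0, 35): λ = (3·0² + 22)/(2·35) ≡ 22/17. 17⁻¹ ≡ 25 (mod 53) since 17·25 = 425 ≡ 1, so λ ≡ 22·25 ≡ 20.
  x = λ² - 0 - 0 = 400 - 0 ≡ 29; y = λ·(0 - 29) - 35 ≡ 21. → (29, 21)

(29, 21)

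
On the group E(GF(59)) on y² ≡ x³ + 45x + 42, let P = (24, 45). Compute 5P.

(47, 4)

Repeated addition: build up to 5P.
2P: tangent at (24, 45): λ = (3·24² + 45)/(2·45) ≡ 3/31. 31⁻¹ ≡ 40 (mod 59), so λ ≡ 3·40 ≡ 2.
  x = λ² - 24 - 24 = 4 - 48 ≡ 15; y = λ·(24 - 15) - 45 ≡ 32. → (15, 32)
3P: (15, 32) + (24, 45). λ = (45 - 32)/(24 - 15) ≡ 13/9 mod 59. 9⁻¹ ≡ 46 (mod 59), so λ ≡ 8.
  x = λ² - 15 - 24 = 64 - 39 ≡ 25; y = λ·(15 - 25) - 32 ≡ 6. → (25, 6)
4P: (25, 6) + (24, 45). λ = (45 - 6)/(24 - 25) ≡ 39/58 mod 59. 58⁻¹ ≡ 58 (mod 59) since 58·58 = 3364 ≡ 1, so λ ≡ 20.
  x = λ² - 25 - 24 = 400 - 49 ≡ 56; y = λ·(25 - 56) - 6 ≡ 23. → (56, 23)
5P: (56, 23) + (24, 45). λ = (45 - 23)/(24 - 56) ≡ 22/27 mod 59. 27⁻¹ ≡ 35 (mod 59), so λ ≡ 3.
  x = λ² - 56 - 24 = 9 - 80 ≡ 47; y = λ·(56 - 47) - 23 ≡ 4. → (47, 4)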